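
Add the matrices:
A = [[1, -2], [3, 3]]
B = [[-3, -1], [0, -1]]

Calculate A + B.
[[-2, -3], [3, 2]]

Add corresponding elements:
(1)+(-3)=-2
(-2)+(-1)=-3
(3)+(0)=3
(3)+(-1)=2
A + B = [[-2, -3], [3, 2]]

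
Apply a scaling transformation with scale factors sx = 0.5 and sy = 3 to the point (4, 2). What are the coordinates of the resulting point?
(2.0, 6)

Scaling matrix:
[[0.50, 0], [0, 3]]
Result: (4 × 0.5, 2 × 3) = (2.0, 6)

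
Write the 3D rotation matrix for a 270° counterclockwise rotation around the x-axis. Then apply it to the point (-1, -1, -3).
R = [[1, 0, 0], [0, 0, 1], [0, -1, 0]]; R·(-1, -1, -3) = (-1, -3, 1)

Rotation matrix for 270° around x-axis:
cos(270°) = 0, sin(270°) = -1
R = [[1, 0, 0], [0, 0, 1], [0, -1, 0]]
Apply to (-1, -1, -3): R·[-1, -1, -3]ᵀ = (-1, -3, 1)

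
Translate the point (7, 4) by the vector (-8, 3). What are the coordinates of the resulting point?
(-1, 7)

Translation by (-8, 3):
x' = 7 + -8 = -1
y' = 4 + 3 = 7
Homogeneous matrix: [[1, 0, -8], [0, 1, 3], [0, 0, 1]]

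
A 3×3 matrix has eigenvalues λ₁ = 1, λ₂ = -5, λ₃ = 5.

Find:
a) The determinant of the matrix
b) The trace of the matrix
det = -25, trace = 1

Two standard eigenvalue identities:
- det(A) equals the product of the eigenvalues (counted with multiplicity).
- trace(A) equals the sum of the eigenvalues.
det(A) = (1)*(-5)*(5) = -25.
trace(A) = 1 - 5 + 5 = 1.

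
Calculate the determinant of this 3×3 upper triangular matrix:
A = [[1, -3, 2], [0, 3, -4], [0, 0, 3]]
9

The determinant of a triangular matrix is the product of its diagonal entries (the off-diagonal entries above the diagonal do not affect it).
det(A) = (1) * (3) * (3) = 9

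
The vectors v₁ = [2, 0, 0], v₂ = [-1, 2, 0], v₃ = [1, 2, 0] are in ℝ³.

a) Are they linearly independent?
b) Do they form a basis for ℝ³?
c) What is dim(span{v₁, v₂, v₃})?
Not independent, not a basis, dim(span) = 2

Check whether v₃ can be written as a linear combination of v₁ and v₂.
v₃ = (1)·v₁ + (1)·v₂ = [1, 2, 0], so the three vectors are linearly dependent.
Thus they do not form a basis for ℝ³, and dim(span{v₁, v₂, v₃}) = 2 (spanned by v₁ and v₂).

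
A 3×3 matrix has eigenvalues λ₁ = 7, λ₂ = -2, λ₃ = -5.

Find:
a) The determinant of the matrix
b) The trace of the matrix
det = 70, trace = 0

Two standard eigenvalue identities:
- det(A) equals the product of the eigenvalues (counted with multiplicity).
- trace(A) equals the sum of the eigenvalues.
det(A) = (7)*(-2)*(-5) = 70.
trace(A) = 7 - 2 - 5 = 0.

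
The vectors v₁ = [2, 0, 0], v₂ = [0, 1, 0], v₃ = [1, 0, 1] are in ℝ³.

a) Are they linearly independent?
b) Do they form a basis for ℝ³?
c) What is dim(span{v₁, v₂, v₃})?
Yes independent, yes basis, dim = 3

Stack v₁, v₂, v₃ as rows of a 3×3 matrix.
[[2, 0, 0]; [0, 1, 0]; [1, 0, 1]] is already lower triangular with nonzero diagonal entries (2, 1, 1), so its determinant is the product of the diagonal entries, det = (2)·(1)·(1) = 2 ≠ 0, and the rows are linearly independent.
Three linearly independent vectors in ℝ³ form a basis for ℝ³, so dim(span{v₁,v₂,v₃}) = 3.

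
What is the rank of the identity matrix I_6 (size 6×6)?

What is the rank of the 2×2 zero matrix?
rank(I_6) = 6, rank(0) = 0

The identity I_6 has 6 columns that are the standard basis vectors e_1, …, e_6. These are linearly independent, so all 6 columns are pivots and rank(I_6) = 6.
The 2×2 zero matrix has every entry zero, so every row is the zero row and there are no pivots; rank(0) = 0.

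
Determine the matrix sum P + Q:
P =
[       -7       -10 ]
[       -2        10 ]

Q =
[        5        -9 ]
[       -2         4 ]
P + Q =
[       -2       -19 ]
[       -4        14 ]

Matrix addition is elementwise: (P+Q)[i][j] = P[i][j] + Q[i][j].
  (P+Q)[0][0] = (-7) + (5) = -2
  (P+Q)[0][1] = (-10) + (-9) = -19
  (P+Q)[1][0] = (-2) + (-2) = -4
  (P+Q)[1][1] = (10) + (4) = 14
P + Q =
[       -2       -19 ]
[       -4        14 ]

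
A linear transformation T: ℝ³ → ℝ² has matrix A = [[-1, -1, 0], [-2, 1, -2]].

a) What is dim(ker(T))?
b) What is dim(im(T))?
dim(ker) = 1, dim(im) = 2

The two rows are not scalar multiples of one another (no single k satisfies row 2 = k × row 1), so they are linearly independent.
Thus rank(A) = 2.
dim(im(T)) = rank(A) = 2.
By the rank-nullity theorem applied to T: ℝ³ → ℝ², rank(A) + nullity(A) = 3 (the domain dimension), so dim(ker(T)) = 3 - 2 = 1.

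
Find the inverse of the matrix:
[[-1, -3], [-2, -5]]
[[5, -3], [-2, 1]]

For [[a,b],[c,d]], inverse = (1/det)·[[d,-b],[-c,a]]
det = -1·-5 - -3·-2 = -1
Inverse = (1/-1)·[[-5, 3], [2, -1]]
        = [[5, -3], [-2, 1]]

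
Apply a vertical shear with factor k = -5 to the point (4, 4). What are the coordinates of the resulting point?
(4, -16)

Shear matrix for vertical shear with factor k = -5:
[[1, 0], [-5, 1]]
Result: (4, 4) → (4, -16)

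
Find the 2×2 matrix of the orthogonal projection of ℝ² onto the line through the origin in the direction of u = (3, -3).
[[1/2, -1/2], [-1/2, 1/2]]

The orthogonal projection onto the line spanned by a nonzero vector u = (a, b) has matrix P = (u uᵀ) / (uᵀ u) = (1/(a² + b²)) · [[a², ab], [ab, b²]].
Here u = (3, -3), so a² + b² = 9 + 9 = 18.
P = (1/18) · [[9, -9], [-9, 9]] = [[1/2, -1/2], [-1/2, 1/2]].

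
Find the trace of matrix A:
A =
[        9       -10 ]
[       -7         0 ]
tr(A) = 9 + 0 = 9

The trace of a square matrix is the sum of its diagonal entries.
Diagonal entries of A: A[0][0] = 9, A[1][1] = 0.
tr(A) = 9 + 0 = 9.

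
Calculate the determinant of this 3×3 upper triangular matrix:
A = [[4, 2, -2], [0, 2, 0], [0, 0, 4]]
32

The determinant of a triangular matrix is the product of its diagonal entries (the off-diagonal entries above the diagonal do not affect it).
det(A) = (4) * (2) * (4) = 32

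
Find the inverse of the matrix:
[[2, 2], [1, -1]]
[[1/4, 1/2], [1/4, -1/2]]

For [[a,b],[c,d]], inverse = (1/det)·[[d,-b],[-c,a]]
det = 2·-1 - 2·1 = -4
Inverse = (1/-4)·[[-1, -2], [-1, 2]]
        = [[1/4, 1/2], [1/4, -1/2]]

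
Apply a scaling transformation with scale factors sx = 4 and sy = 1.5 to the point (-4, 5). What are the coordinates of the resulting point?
(-16, 7.5)

Scaling matrix:
[[4, 0], [0, 1.50]]
Result: (-4 × 4, 5 × 1.5) = (-16, 7.5)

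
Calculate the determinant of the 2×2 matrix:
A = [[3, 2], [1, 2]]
4

For A = [[a, b], [c, d]], det(A) = a*d - b*c.
det(A) = (3)*(2) - (2)*(1) = 6 - 2 = 4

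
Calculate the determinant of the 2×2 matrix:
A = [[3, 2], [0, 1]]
3

For A = [[a, b], [c, d]], det(A) = a*d - b*c.
det(A) = (3)*(1) - (2)*(0) = 3 - 0 = 3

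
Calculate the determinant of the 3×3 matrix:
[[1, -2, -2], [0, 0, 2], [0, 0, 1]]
0

Expansion along first row:
det = 1·det([[0,2],[0,1]]) - -2·det([[0,2],[0,1]]) + -2·det([[0,0],[0,0]])
    = 1·(0·1 - 2·0) - -2·(0·1 - 2·0) + -2·(0·0 - 0·0)
    = 1·0 - -2·0 + -2·0
    = 0 + 0 + 0 = 0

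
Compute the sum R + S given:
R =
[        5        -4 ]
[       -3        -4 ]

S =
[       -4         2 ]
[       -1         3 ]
R + S =
[        1        -2 ]
[       -4        -1 ]

Matrix addition is elementwise: (R+S)[i][j] = R[i][j] + S[i][j].
  (R+S)[0][0] = (5) + (-4) = 1
  (R+S)[0][1] = (-4) + (2) = -2
  (R+S)[1][0] = (-3) + (-1) = -4
  (R+S)[1][1] = (-4) + (3) = -1
R + S =
[        1        -2 ]
[       -4        -1 ]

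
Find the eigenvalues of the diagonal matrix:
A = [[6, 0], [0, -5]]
λ₁ = 6, λ₂ = -5

The characteristic polynomial of A is det(A - λI) = (6 - λ)(-5 - λ) = 0.
The roots are λ = 6 and λ = -5, so the eigenvalues are the diagonal entries.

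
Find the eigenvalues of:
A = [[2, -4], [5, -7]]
λ = -3, -2

Solve det(A - λI) = 0. For a 2×2 matrix this is λ² - (trace)λ + det = 0.
trace(A) = 2 - 7 = -5.
det(A) = (2)*(-7) - (-4)*(5) = -14 + 20 = 6.
Characteristic equation: λ² - (-5)λ + (6) = 0.
Discriminant: (-5)² - 4*(6) = 25 - 24 = 1.
Roots: λ = (-5 ± √1) / 2 = -3, -2.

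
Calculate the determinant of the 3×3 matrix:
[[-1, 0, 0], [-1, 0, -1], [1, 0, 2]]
0

Expansion along first row:
det = -1·det([[0,-1],[0,2]]) - 0·det([[-1,-1],[1,2]]) + 0·det([[-1,0],[1,0]])
    = -1·(0·2 - -1·0) - 0·(-1·2 - -1·1) + 0·(-1·0 - 0·1)
    = -1·0 - 0·-1 + 0·0
    = 0 + 0 + 0 = 0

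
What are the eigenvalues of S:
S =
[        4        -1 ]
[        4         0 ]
λ = 2, 2

Solve det(S - λI) = 0. For a 2×2 matrix the characteristic equation is λ² - (trace)λ + det = 0.
trace(S) = a + d = 4 + 0 = 4.
det(S) = a*d - b*c = (4)*(0) - (-1)*(4) = 0 + 4 = 4.
Characteristic equation: λ² - (4)λ + (4) = 0.
Discriminant = (4)² - 4*(4) = 16 - 16 = 0.
λ = (4 ± √0) / 2 = (4 ± 0) / 2 = 2, 2.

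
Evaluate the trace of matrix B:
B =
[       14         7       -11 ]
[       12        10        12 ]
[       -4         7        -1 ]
tr(B) = 14 + 10 - 1 = 23

The trace of a square matrix is the sum of its diagonal entries.
Diagonal entries of B: B[0][0] = 14, B[1][1] = 10, B[2][2] = -1.
tr(B) = 14 + 10 - 1 = 23.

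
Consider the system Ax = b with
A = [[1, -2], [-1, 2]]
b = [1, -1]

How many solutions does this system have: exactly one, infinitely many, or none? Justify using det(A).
Infinitely many solutions

det(A) = (1)*(2) - (-2)*(-1) = 0, so A is singular (column 2 is -2 times column 1).
b = [1, -1] = 1 * column 1 of A, so b lies in the column space of A.
A singular matrix whose right-hand side is in its column space gives a 1-parameter family of solutions — infinitely many.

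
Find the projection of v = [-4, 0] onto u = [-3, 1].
[-18/5, 6/5]

The projection of v onto u is proj_u(v) = ((v·u) / (u·u)) · u.
v·u = (-4)*(-3) + (0)*(1) = 12.
u·u = (-3)*(-3) + (1)*(1) = 10.
coefficient = 12 / 10 = 6/5.
proj_u(v) = 6/5 · [-3, 1] = [-18/5, 6/5].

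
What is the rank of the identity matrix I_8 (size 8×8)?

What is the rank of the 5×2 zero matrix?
rank(I_8) = 8, rank(0) = 0

The identity I_8 has 8 columns that are the standard basis vectors e_1, …, e_8. These are linearly independent, so all 8 columns are pivots and rank(I_8) = 8.
The 5×2 zero matrix has every entry zero, so every row is the zero row and there are no pivots; rank(0) = 0.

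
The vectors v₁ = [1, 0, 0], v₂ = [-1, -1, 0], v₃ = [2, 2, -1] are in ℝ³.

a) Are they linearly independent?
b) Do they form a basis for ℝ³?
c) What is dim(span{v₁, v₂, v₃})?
Yes independent, yes basis, dim = 3

Stack v₁, v₂, v₃ as rows of a 3×3 matrix.
[[1, 0, 0]; [-1, -1, 0]; [2, 2, -1]] is already lower triangular with nonzero diagonal entries (1, -1, -1), so its determinant is the product of the diagonal entries, det = (1)·(-1)·(-1) = 1 ≠ 0, and the rows are linearly independent.
Three linearly independent vectors in ℝ³ form a basis for ℝ³, so dim(span{v₁,v₂,v₃}) = 3.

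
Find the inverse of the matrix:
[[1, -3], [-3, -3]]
[[1/4, -1/4], [-1/4, -1/12]]

For [[a,b],[c,d]], inverse = (1/det)·[[d,-b],[-c,a]]
det = 1·-3 - -3·-3 = -12
Inverse = (1/-12)·[[-3, 3], [3, 1]]
        = [[1/4, -1/4], [-1/4, -1/12]]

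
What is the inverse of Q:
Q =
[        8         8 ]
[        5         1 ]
det(Q) = -32
Q⁻¹ =
[    -1/32       1/4 ]
[     5/32      -1/4 ]

For a 2×2 matrix Q = [[a, b], [c, d]] with det(Q) ≠ 0, Q⁻¹ = (1/det(Q)) * [[d, -b], [-c, a]].
det(Q) = (8)*(1) - (8)*(5) = 8 - 40 = -32.
Q⁻¹ = (1/-32) * [[1, -8], [-5, 8]].
Dividing each entry by -32 and reducing:
Q⁻¹ =
[    -1/32       1/4 ]
[     5/32      -1/4 ]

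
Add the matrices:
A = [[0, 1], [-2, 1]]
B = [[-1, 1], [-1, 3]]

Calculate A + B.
[[-1, 2], [-3, 4]]

Add corresponding elements:
(0)+(-1)=-1
(1)+(1)=2
(-2)+(-1)=-3
(1)+(3)=4
A + B = [[-1, 2], [-3, 4]]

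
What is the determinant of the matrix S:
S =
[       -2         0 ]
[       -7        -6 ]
det(S) = 12

For a 2×2 matrix [[a, b], [c, d]], det = a*d - b*c.
det(S) = (-2)*(-6) - (0)*(-7) = 12 - 0 = 12.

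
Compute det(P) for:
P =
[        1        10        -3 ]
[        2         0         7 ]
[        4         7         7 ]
det(P) = 49

Expand along row 0 (cofactor expansion): det(P) = a*(e*i - f*h) - b*(d*i - f*g) + c*(d*h - e*g), where the 3×3 is [[a, b, c], [d, e, f], [g, h, i]].
Minor M_00 = (0)*(7) - (7)*(7) = 0 - 49 = -49.
Minor M_01 = (2)*(7) - (7)*(4) = 14 - 28 = -14.
Minor M_02 = (2)*(7) - (0)*(4) = 14 - 0 = 14.
det(P) = (1)*(-49) - (10)*(-14) + (-3)*(14) = -49 + 140 - 42 = 49.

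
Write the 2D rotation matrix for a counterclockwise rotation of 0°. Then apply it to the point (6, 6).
R = [[1, 0], [0, 1]]; R·(6, 6) = (6, 6)

Rotation matrix formula: R(θ) = [[cos θ, -sin θ], [sin θ, cos θ]]
For θ = 0°:
cos(0°) = 1
sin(0°) = 0
R = [[1, 0], [0, 1]]
Apply to (6, 6): [1·6 + (0)·6, 0·6 + 1·6] = (6, 6)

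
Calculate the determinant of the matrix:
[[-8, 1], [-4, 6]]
-44

For a 2×2 matrix [[a, b], [c, d]], det = ad - bc
det = (-8)(6) - (1)(-4) = -48 - -4 = -44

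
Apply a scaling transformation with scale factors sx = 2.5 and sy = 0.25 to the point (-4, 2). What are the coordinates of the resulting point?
(-10.0, 0.5)

Scaling matrix:
[[2.50, 0], [0, 0.25]]
Result: (-4 × 2.5, 2 × 0.25) = (-10.0, 0.5)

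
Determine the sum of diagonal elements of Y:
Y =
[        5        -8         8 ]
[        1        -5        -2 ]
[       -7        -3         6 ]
tr(Y) = 5 - 5 + 6 = 6

The trace of a square matrix is the sum of its diagonal entries.
Diagonal entries of Y: Y[0][0] = 5, Y[1][1] = -5, Y[2][2] = 6.
tr(Y) = 5 - 5 + 6 = 6.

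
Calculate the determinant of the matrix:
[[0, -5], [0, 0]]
0

For a 2×2 matrix [[a, b], [c, d]], det = ad - bc
det = (0)(0) - (-5)(0) = 0 - 0 = 0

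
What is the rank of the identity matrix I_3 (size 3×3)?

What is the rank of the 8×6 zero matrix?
rank(I_3) = 3, rank(0) = 0

The identity I_3 has 3 columns that are the standard basis vectors e_1, …, e_3. These are linearly independent, so all 3 columns are pivots and rank(I_3) = 3.
The 8×6 zero matrix has every entry zero, so every row is the zero row and there are no pivots; rank(0) = 0.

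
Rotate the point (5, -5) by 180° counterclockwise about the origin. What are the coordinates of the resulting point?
(-5, 5)

Rotation matrix R(θ) = [[cos θ, -sin θ], [sin θ, cos θ]]; for θ = 180°:
R = [[-1, 0], [0, -1]]
Result: R × [5, -5]ᵀ = [-1·5 + (0)·-5, 0·5 + (-1)·-5]ᵀ = (-5, 5)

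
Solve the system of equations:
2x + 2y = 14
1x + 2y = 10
x = 4, y = 3

Use elimination (row reduction):
Equation 1: 2x + 2y = 14.
Equation 2: 1x + 2y = 10.
Multiply Eq1 by 1 and Eq2 by 2: 2x + 2y = 14;  2x + 4y = 20.
Subtract: (2)y = 6, so y = 3.
Back-substitute into Eq1: 2x + 2*(3) = 14, so x = 4.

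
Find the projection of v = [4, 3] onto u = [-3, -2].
[54/13, 36/13]

The projection of v onto u is proj_u(v) = ((v·u) / (u·u)) · u.
v·u = (4)*(-3) + (3)*(-2) = -18.
u·u = (-3)*(-3) + (-2)*(-2) = 13.
coefficient = -18 / 13 = -18/13.
proj_u(v) = -18/13 · [-3, -2] = [54/13, 36/13].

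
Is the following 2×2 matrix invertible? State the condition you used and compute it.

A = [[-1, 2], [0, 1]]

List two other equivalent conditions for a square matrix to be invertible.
Yes, invertible; det(A) = -1 ≠ 0. Equivalent conditions: rank(A) = 2; Ax = 0 has only the trivial solution; 0 is not an eigenvalue; the columns of A are linearly independent.

To check invertibility, compute det(A).
The given matrix is triangular, so det(A) equals the product of its diagonal entries = -1 ≠ 0.
Since det(A) ≠ 0, A is invertible.
Equivalent conditions for a square matrix A to be invertible:
- rank(A) = 2 (full rank).
- The homogeneous system Ax = 0 has only the trivial solution x = 0.
- 0 is not an eigenvalue of A.
- The columns (equivalently rows) of A are linearly independent.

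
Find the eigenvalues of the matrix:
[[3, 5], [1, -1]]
λ = -2 and λ = 4

Characteristic equation: det(A - λI) = 0
λ² - (trace)λ + (det) = 0
λ² - (2)λ + (-8) = 0
λ² - 2λ - 8 = 0
Solving: λ = -2, 4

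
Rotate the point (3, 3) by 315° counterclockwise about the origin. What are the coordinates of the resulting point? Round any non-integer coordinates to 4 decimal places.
(4.2426, 0.0000)

Rotation matrix R(θ) = [[cos θ, -sin θ], [sin θ, cos θ]]; for θ = 315°:
R = [[√2/2, √2/2], [-√2/2, √2/2]]
Result: R × [3, 3]ᵀ = [√2/2·3 + (√2/2)·3, -√2/2·3 + (√2/2)·3]ᵀ = (4.2426, 0.0000)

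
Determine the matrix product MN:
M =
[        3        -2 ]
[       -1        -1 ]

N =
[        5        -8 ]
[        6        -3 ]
MN =
[        3       -18 ]
[      -11        11 ]

Matrix multiplication: (MN)[i][j] = sum over k of M[i][k] * N[k][j].
  (MN)[0][0] = (3)*(5) + (-2)*(6) = 3
  (MN)[0][1] = (3)*(-8) + (-2)*(-3) = -18
  (MN)[1][0] = (-1)*(5) + (-1)*(6) = -11
  (MN)[1][1] = (-1)*(-8) + (-1)*(-3) = 11
MN =
[        3       -18 ]
[      -11        11 ]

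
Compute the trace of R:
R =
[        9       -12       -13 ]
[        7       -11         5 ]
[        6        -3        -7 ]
tr(R) = 9 - 11 - 7 = -9

The trace of a square matrix is the sum of its diagonal entries.
Diagonal entries of R: R[0][0] = 9, R[1][1] = -11, R[2][2] = -7.
tr(R) = 9 - 11 - 7 = -9.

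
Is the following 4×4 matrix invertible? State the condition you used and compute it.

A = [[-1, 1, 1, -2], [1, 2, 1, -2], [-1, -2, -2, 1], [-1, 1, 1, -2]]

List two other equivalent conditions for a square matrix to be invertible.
No, not invertible; det(A) = 0 (two rows are equal, so the rows are linearly dependent). Equivalent conditions (failing for this A): rank(A) < 4; Ax = 0 has non-trivial solutions; 0 is an eigenvalue; the columns are linearly dependent.

To check invertibility, compute det(A).
In this matrix, row 0 and the last row are identical, so one row is a scalar multiple of another and the rows are linearly dependent.
A matrix with linearly dependent rows has det = 0 and is not invertible.
Equivalent failed conditions:
- rank(A) < 4.
- Ax = 0 has non-trivial solutions.
- 0 is an eigenvalue.
- The columns are linearly dependent.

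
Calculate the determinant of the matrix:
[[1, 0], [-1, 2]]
2

For a 2×2 matrix [[a, b], [c, d]], det = ad - bc
det = (1)(2) - (0)(-1) = 2 - 0 = 2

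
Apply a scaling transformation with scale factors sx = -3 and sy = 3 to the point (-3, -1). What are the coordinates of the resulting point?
(9, -3)

Scaling matrix:
[[-3, 0], [0, 3]]
Result: (-3 × -3, -1 × 3) = (9, -3)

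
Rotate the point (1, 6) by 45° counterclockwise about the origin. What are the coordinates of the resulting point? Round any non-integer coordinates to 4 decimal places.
(-3.5355, 4.9497)

Rotation matrix R(θ) = [[cos θ, -sin θ], [sin θ, cos θ]]; for θ = 45°:
R = [[√2/2, -√2/2], [√2/2, √2/2]]
Result: R × [1, 6]ᵀ = [√2/2·1 + (-√2/2)·6, √2/2·1 + (√2/2)·6]ᵀ = (-3.5355, 4.9497)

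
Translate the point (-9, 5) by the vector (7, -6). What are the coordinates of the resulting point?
(-2, -1)

Translation by (7, -6):
x' = -9 + 7 = -2
y' = 5 + -6 = -1
Homogeneous matrix: [[1, 0, 7], [0, 1, -6], [0, 0, 1]]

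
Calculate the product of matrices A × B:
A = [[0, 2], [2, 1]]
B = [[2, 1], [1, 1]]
[[2, 2], [5, 3]]

Matrix multiplication:
C[0][0] = 0×2 + 2×1 = 2
C[0][1] = 0×1 + 2×1 = 2
C[1][0] = 2×2 + 1×1 = 5
C[1][1] = 2×1 + 1×1 = 3
Result: [[2, 2], [5, 3]]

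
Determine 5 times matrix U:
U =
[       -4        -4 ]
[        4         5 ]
5U =
[      -20       -20 ]
[       20        25 ]

Scalar multiplication is elementwise: (5U)[i][j] = 5 * U[i][j].
  (5U)[0][0] = 5 * (-4) = -20
  (5U)[0][1] = 5 * (-4) = -20
  (5U)[1][0] = 5 * (4) = 20
  (5U)[1][1] = 5 * (5) = 25
5U =
[      -20       -20 ]
[       20        25 ]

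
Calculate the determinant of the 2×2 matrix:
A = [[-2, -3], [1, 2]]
-1

For A = [[a, b], [c, d]], det(A) = a*d - b*c.
det(A) = (-2)*(2) - (-3)*(1) = -4 - -3 = -1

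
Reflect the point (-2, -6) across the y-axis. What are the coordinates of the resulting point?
(2, -6)

Reflection across y-axis: (-2, -6) → (2, -6)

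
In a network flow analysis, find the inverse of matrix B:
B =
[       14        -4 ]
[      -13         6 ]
det(B) = 32
B⁻¹ =
[     3/16       1/8 ]
[    13/32      7/16 ]

For a 2×2 matrix B = [[a, b], [c, d]] with det(B) ≠ 0, B⁻¹ = (1/det(B)) * [[d, -b], [-c, a]].
det(B) = (14)*(6) - (-4)*(-13) = 84 - 52 = 32.
B⁻¹ = (1/32) * [[6, 4], [13, 14]].
Dividing each entry by 32 and reducing:
B⁻¹ =
[     3/16       1/8 ]
[    13/32      7/16 ]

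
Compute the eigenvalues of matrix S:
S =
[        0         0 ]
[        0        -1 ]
λ = -1, 0

Solve det(S - λI) = 0. For a 2×2 matrix the characteristic equation is λ² - (trace)λ + det = 0.
trace(S) = a + d = 0 - 1 = -1.
det(S) = a*d - b*c = (0)*(-1) - (0)*(0) = 0 - 0 = 0.
Characteristic equation: λ² - (-1)λ + (0) = 0.
Discriminant = (-1)² - 4*(0) = 1 - 0 = 1.
λ = (-1 ± √1) / 2 = (-1 ± 1) / 2 = -1, 0.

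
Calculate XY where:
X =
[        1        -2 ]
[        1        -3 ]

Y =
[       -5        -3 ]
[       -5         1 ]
XY =
[        5        -5 ]
[       10        -6 ]

Matrix multiplication: (XY)[i][j] = sum over k of X[i][k] * Y[k][j].
  (XY)[0][0] = (1)*(-5) + (-2)*(-5) = 5
  (XY)[0][1] = (1)*(-3) + (-2)*(1) = -5
  (XY)[1][0] = (1)*(-5) + (-3)*(-5) = 10
  (XY)[1][1] = (1)*(-3) + (-3)*(1) = -6
XY =
[        5        -5 ]
[       10        -6 ]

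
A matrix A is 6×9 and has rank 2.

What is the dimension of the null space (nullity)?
7

The rank-nullity theorem for an m×n matrix states:
rank(A) + nullity(A) = n (the number of columns).
Here n = 9 and rank(A) = 2, so nullity(A) = 9 - 2 = 7.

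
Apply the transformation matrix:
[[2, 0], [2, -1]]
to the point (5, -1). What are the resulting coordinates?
(10, 11)

Matrix multiplication:
[[2, 0], [2, -1]] × [5, -1]ᵀ
= [2×5 + 0×-1, 2×5 + -1×-1]ᵀ
= [10.0000, 11.0000]ᵀ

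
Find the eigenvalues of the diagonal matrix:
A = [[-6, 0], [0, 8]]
λ₁ = -6, λ₂ = 8

The characteristic polynomial of A is det(A - λI) = (-6 - λ)(8 - λ) = 0.
The roots are λ = -6 and λ = 8, so the eigenvalues are the diagonal entries.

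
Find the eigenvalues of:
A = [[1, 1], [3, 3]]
λ = 0, 4

Solve det(A - λI) = 0. For a 2×2 matrix this is λ² - (trace)λ + det = 0.
trace(A) = 1 + 3 = 4.
det(A) = (1)*(3) - (1)*(3) = 3 - 3 = 0.
Characteristic equation: λ² - (4)λ + (0) = 0.
Discriminant: (4)² - 4*(0) = 16 - 0 = 16.
Roots: λ = (4 ± √16) / 2 = 0, 4.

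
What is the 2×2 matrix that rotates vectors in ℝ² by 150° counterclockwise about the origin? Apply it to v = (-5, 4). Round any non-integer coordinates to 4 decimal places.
R = [[-√3/2, -1/2], [1/2, -√3/2]]; R·v = (2.3301, -5.9641)

A counterclockwise rotation by angle θ in ℝ² has matrix R(θ) = [[cos θ, -sin θ], [sin θ, cos θ]].
For θ = 150°: cos θ = -√3/2, sin θ = 1/2.
R(150°) = [[-√3/2, -1/2], [1/2, -√3/2]].
R·v = [-√3/2·-5 + (-1/2)·4, 1/2·-5 + -√3/2·4] = (2.3301, -5.9641).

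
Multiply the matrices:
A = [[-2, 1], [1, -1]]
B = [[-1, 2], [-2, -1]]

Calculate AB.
[[0, -5], [1, 3]]

Each entry (i,j) of AB = sum over k of A[i][k]*B[k][j].
(AB)[0][0] = (-2)*(-1) + (1)*(-2) = 0
(AB)[0][1] = (-2)*(2) + (1)*(-1) = -5
(AB)[1][0] = (1)*(-1) + (-1)*(-2) = 1
(AB)[1][1] = (1)*(2) + (-1)*(-1) = 3
AB = [[0, -5], [1, 3]]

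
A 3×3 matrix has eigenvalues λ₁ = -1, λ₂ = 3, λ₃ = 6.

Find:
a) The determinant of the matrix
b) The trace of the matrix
det = -18, trace = 8

Two standard eigenvalue identities:
- det(A) equals the product of the eigenvalues (counted with multiplicity).
- trace(A) equals the sum of the eigenvalues.
det(A) = (-1)*(3)*(6) = -18.
trace(A) = -1 + 3 + 6 = 8.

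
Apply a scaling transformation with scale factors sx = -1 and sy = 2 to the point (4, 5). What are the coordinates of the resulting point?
(-4, 10)

Scaling matrix:
[[-1, 0], [0, 2]]
Result: (4 × -1, 5 × 2) = (-4, 10)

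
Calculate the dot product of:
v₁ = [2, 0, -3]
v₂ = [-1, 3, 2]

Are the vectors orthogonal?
-8, No

The dot product is the sum of products of corresponding components.
v₁·v₂ = (2)*(-1) + (0)*(3) + (-3)*(2) = -2 + 0 - 6 = -8.
Two vectors are orthogonal iff their dot product is 0; here the dot product is -8, so the vectors are not orthogonal.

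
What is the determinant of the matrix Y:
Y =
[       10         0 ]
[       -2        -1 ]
det(Y) = -10

For a 2×2 matrix [[a, b], [c, d]], det = a*d - b*c.
det(Y) = (10)*(-1) - (0)*(-2) = -10 - 0 = -10.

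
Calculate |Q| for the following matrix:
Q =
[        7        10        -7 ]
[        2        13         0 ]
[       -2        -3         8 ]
det(Q) = 428

Expand along row 0 (cofactor expansion): det(Q) = a*(e*i - f*h) - b*(d*i - f*g) + c*(d*h - e*g), where the 3×3 is [[a, b, c], [d, e, f], [g, h, i]].
Minor M_00 = (13)*(8) - (0)*(-3) = 104 - 0 = 104.
Minor M_01 = (2)*(8) - (0)*(-2) = 16 - 0 = 16.
Minor M_02 = (2)*(-3) - (13)*(-2) = -6 + 26 = 20.
det(Q) = (7)*(104) - (10)*(16) + (-7)*(20) = 728 - 160 - 140 = 428.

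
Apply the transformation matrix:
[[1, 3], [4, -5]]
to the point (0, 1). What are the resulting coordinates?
(3, -5)

Matrix multiplication:
[[1, 3], [4, -5]] × [0, 1]ᵀ
= [1×0 + 3×1, 4×0 + -5×1]ᵀ
= [3.0000, -5.0000]ᵀ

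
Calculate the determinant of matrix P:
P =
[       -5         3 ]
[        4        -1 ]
det(P) = -7

For a 2×2 matrix [[a, b], [c, d]], det = a*d - b*c.
det(P) = (-5)*(-1) - (3)*(4) = 5 - 12 = -7.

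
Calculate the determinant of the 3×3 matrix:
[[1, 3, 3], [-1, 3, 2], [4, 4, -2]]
-44

Expansion along first row:
det = 1·det([[3,2],[4,-2]]) - 3·det([[-1,2],[4,-2]]) + 3·det([[-1,3],[4,4]])
    = 1·(3·-2 - 2·4) - 3·(-1·-2 - 2·4) + 3·(-1·4 - 3·4)
    = 1·-14 - 3·-6 + 3·-16
    = -14 + 18 + -48 = -44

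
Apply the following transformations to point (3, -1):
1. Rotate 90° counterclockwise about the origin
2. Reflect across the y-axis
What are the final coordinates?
(-1, 3)

Step 1: Rotate 90° → (1, 3)
Step 2: Reflect across the y-axis → (-1, 3)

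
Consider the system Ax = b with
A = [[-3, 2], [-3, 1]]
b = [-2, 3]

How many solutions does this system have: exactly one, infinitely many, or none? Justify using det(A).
Exactly one solution

Compute det(A) = (-3)*(1) - (2)*(-3) = 3.
Because det(A) ≠ 0, A is invertible and Ax = b has a unique solution for every b (here x = A⁻¹ b).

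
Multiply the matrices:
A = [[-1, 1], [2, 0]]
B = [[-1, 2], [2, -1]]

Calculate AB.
[[3, -3], [-2, 4]]

Each entry (i,j) of AB = sum over k of A[i][k]*B[k][j].
(AB)[0][0] = (-1)*(-1) + (1)*(2) = 3
(AB)[0][1] = (-1)*(2) + (1)*(-1) = -3
(AB)[1][0] = (2)*(-1) + (0)*(2) = -2
(AB)[1][1] = (2)*(2) + (0)*(-1) = 4
AB = [[3, -3], [-2, 4]]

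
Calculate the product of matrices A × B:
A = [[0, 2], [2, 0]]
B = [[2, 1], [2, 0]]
[[4, 0], [4, 2]]

Matrix multiplication:
C[0][0] = 0×2 + 2×2 = 4
C[0][1] = 0×1 + 2×0 = 0
C[1][0] = 2×2 + 0×2 = 4
C[1][1] = 2×1 + 0×0 = 2
Result: [[4, 0], [4, 2]]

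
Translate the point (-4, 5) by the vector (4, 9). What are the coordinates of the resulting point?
(0, 14)

Translation by (4, 9):
x' = -4 + 4 = 0
y' = 5 + 9 = 14
Homogeneous matrix: [[1, 0, 4], [0, 1, 9], [0, 0, 1]]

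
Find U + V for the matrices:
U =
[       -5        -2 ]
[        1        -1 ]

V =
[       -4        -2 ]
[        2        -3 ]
U + V =
[       -9        -4 ]
[        3        -4 ]

Matrix addition is elementwise: (U+V)[i][j] = U[i][j] + V[i][j].
  (U+V)[0][0] = (-5) + (-4) = -9
  (U+V)[0][1] = (-2) + (-2) = -4
  (U+V)[1][0] = (1) + (2) = 3
  (U+V)[1][1] = (-1) + (-3) = -4
U + V =
[       -9        -4 ]
[        3        -4 ]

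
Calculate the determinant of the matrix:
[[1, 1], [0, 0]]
0

For a 2×2 matrix [[a, b], [c, d]], det = ad - bc
det = (1)(0) - (1)(0) = 0 - 0 = 0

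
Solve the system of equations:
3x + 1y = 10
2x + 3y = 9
x = 3, y = 1

Use elimination (row reduction):
Equation 1: 3x + 1y = 10.
Equation 2: 2x + 3y = 9.
Multiply Eq1 by 2 and Eq2 by 3: 6x + 2y = 20;  6x + 9y = 27.
Subtract: (7)y = 7, so y = 1.
Back-substitute into Eq1: 3x + 1*(1) = 10, so x = 3.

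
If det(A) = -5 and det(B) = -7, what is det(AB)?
35

Use the multiplicative property of determinants: det(AB) = det(A)*det(B).
det(AB) = (-5)*(-7) = 35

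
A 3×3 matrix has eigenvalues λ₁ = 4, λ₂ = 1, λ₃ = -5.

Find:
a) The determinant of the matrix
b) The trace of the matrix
det = -20, trace = 0

Two standard eigenvalue identities:
- det(A) equals the product of the eigenvalues (counted with multiplicity).
- trace(A) equals the sum of the eigenvalues.
det(A) = (4)*(1)*(-5) = -20.
trace(A) = 4 + 1 - 5 = 0.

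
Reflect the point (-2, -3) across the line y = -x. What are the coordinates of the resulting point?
(3, 2)

Reflection across line y = -x: (-2, -3) → (3, 2)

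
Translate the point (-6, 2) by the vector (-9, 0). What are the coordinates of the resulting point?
(-15, 2)

Translation by (-9, 0):
x' = -6 + -9 = -15
y' = 2 + 0 = 2
Homogeneous matrix: [[1, 0, -9], [0, 1, 0], [0, 0, 1]]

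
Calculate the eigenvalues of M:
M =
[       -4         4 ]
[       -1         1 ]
λ = -3, 0

Solve det(M - λI) = 0. For a 2×2 matrix the characteristic equation is λ² - (trace)λ + det = 0.
trace(M) = a + d = -4 + 1 = -3.
det(M) = a*d - b*c = (-4)*(1) - (4)*(-1) = -4 + 4 = 0.
Characteristic equation: λ² - (-3)λ + (0) = 0.
Discriminant = (-3)² - 4*(0) = 9 - 0 = 9.
λ = (-3 ± √9) / 2 = (-3 ± 3) / 2 = -3, 0.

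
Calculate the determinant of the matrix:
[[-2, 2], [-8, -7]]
30

For a 2×2 matrix [[a, b], [c, d]], det = ad - bc
det = (-2)(-7) - (2)(-8) = 14 - -16 = 30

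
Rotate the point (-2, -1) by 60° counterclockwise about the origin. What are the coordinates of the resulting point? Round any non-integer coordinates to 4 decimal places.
(-0.1340, -2.2321)

Rotation matrix R(θ) = [[cos θ, -sin θ], [sin θ, cos θ]]; for θ = 60°:
R = [[1/2, -√3/2], [√3/2, 1/2]]
Result: R × [-2, -1]ᵀ = [1/2·-2 + (-√3/2)·-1, √3/2·-2 + (1/2)·-1]ᵀ = (-0.1340, -2.2321)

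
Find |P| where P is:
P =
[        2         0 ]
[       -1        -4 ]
det(P) = -8

For a 2×2 matrix [[a, b], [c, d]], det = a*d - b*c.
det(P) = (2)*(-4) - (0)*(-1) = -8 - 0 = -8.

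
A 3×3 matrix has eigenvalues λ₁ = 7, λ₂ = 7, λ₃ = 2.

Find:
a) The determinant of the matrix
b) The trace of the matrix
det = 98, trace = 16

Two standard eigenvalue identities:
- det(A) equals the product of the eigenvalues (counted with multiplicity).
- trace(A) equals the sum of the eigenvalues.
det(A) = (7)*(7)*(2) = 98.
trace(A) = 7 + 7 + 2 = 16.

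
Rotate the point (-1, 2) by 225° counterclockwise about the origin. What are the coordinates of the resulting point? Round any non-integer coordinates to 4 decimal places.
(2.1213, -0.7071)

Rotation matrix R(θ) = [[cos θ, -sin θ], [sin θ, cos θ]]; for θ = 225°:
R = [[-√2/2, √2/2], [-√2/2, -√2/2]]
Result: R × [-1, 2]ᵀ = [-√2/2·-1 + (√2/2)·2, -√2/2·-1 + (-√2/2)·2]ᵀ = (2.1213, -0.7071)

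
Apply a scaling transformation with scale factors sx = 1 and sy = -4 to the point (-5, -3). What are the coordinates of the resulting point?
(-5, 12)

Scaling matrix:
[[1, 0], [0, -4]]
Result: (-5 × 1, -3 × -4) = (-5, 12)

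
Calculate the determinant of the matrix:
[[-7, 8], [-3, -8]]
80

For a 2×2 matrix [[a, b], [c, d]], det = ad - bc
det = (-7)(-8) - (8)(-3) = 56 - -24 = 80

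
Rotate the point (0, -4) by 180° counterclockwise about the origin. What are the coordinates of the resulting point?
(0, 4)

Rotation matrix R(θ) = [[cos θ, -sin θ], [sin θ, cos θ]]; for θ = 180°:
R = [[-1, 0], [0, -1]]
Result: R × [0, -4]ᵀ = [-1·0 + (0)·-4, 0·0 + (-1)·-4]ᵀ = (0, 4)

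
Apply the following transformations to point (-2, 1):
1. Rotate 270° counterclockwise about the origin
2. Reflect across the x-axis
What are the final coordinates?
(1, -2)

Step 1: Rotate 270° → (1, 2)
Step 2: Reflect across the x-axis → (1, -2)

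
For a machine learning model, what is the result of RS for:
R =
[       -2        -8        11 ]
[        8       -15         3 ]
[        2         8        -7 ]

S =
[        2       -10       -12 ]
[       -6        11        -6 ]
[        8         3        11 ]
RS =
[      132       -35       193 ]
[      130      -236        27 ]
[     -100        47      -149 ]

Matrix multiplication: (RS)[i][j] = sum over k of R[i][k] * S[k][j].
  (RS)[0][0] = (-2)*(2) + (-8)*(-6) + (11)*(8) = 132
  (RS)[0][1] = (-2)*(-10) + (-8)*(11) + (11)*(3) = -35
  (RS)[0][2] = (-2)*(-12) + (-8)*(-6) + (11)*(11) = 193
  (RS)[1][0] = (8)*(2) + (-15)*(-6) + (3)*(8) = 130
  (RS)[1][1] = (8)*(-10) + (-15)*(11) + (3)*(3) = -236
  (RS)[1][2] = (8)*(-12) + (-15)*(-6) + (3)*(11) = 27
  (RS)[2][0] = (2)*(2) + (8)*(-6) + (-7)*(8) = -100
  (RS)[2][1] = (2)*(-10) + (8)*(11) + (-7)*(3) = 47
  (RS)[2][2] = (2)*(-12) + (8)*(-6) + (-7)*(11) = -149
RS =
[      132       -35       193 ]
[      130      -236        27 ]
[     -100        47      -149 ]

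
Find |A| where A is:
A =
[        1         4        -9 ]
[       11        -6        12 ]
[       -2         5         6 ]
det(A) = -843

Expand along row 0 (cofactor expansion): det(A) = a*(e*i - f*h) - b*(d*i - f*g) + c*(d*h - e*g), where the 3×3 is [[a, b, c], [d, e, f], [g, h, i]].
Minor M_00 = (-6)*(6) - (12)*(5) = -36 - 60 = -96.
Minor M_01 = (11)*(6) - (12)*(-2) = 66 + 24 = 90.
Minor M_02 = (11)*(5) - (-6)*(-2) = 55 - 12 = 43.
det(A) = (1)*(-96) - (4)*(90) + (-9)*(43) = -96 - 360 - 387 = -843.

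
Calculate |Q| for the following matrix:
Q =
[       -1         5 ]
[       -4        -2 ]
det(Q) = 22

For a 2×2 matrix [[a, b], [c, d]], det = a*d - b*c.
det(Q) = (-1)*(-2) - (5)*(-4) = 2 + 20 = 22.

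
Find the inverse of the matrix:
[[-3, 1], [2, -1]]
[[-1, -1], [-2, -3]]

For [[a,b],[c,d]], inverse = (1/det)·[[d,-b],[-c,a]]
det = -3·-1 - 1·2 = 1
Inverse = (1/1)·[[-1, -1], [-2, -3]]
        = [[-1, -1], [-2, -3]]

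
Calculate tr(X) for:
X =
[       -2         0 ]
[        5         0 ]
tr(X) = -2 + 0 = -2

The trace of a square matrix is the sum of its diagonal entries.
Diagonal entries of X: X[0][0] = -2, X[1][1] = 0.
tr(X) = -2 + 0 = -2.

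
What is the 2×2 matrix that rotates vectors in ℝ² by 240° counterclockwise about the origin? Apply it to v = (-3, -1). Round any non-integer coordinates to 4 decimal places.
R = [[-1/2, √3/2], [-√3/2, -1/2]]; R·v = (0.6340, 3.0981)

A counterclockwise rotation by angle θ in ℝ² has matrix R(θ) = [[cos θ, -sin θ], [sin θ, cos θ]].
For θ = 240°: cos θ = -1/2, sin θ = -√3/2.
R(240°) = [[-1/2, √3/2], [-√3/2, -1/2]].
R·v = [-1/2·-3 + (√3/2)·-1, -√3/2·-3 + -1/2·-1] = (0.6340, 3.0981).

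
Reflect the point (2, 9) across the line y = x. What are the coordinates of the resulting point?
(9, 2)

Reflection across line y = x: (2, 9) → (9, 2)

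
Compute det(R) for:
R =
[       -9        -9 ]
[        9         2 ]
det(R) = 63

For a 2×2 matrix [[a, b], [c, d]], det = a*d - b*c.
det(R) = (-9)*(2) - (-9)*(9) = -18 + 81 = 63.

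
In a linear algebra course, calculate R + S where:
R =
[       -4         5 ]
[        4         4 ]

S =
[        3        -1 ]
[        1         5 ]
R + S =
[       -1         4 ]
[        5         9 ]

Matrix addition is elementwise: (R+S)[i][j] = R[i][j] + S[i][j].
  (R+S)[0][0] = (-4) + (3) = -1
  (R+S)[0][1] = (5) + (-1) = 4
  (R+S)[1][0] = (4) + (1) = 5
  (R+S)[1][1] = (4) + (5) = 9
R + S =
[       -1         4 ]
[        5         9 ]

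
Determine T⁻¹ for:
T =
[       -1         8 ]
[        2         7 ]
det(T) = -23
T⁻¹ =
[    -7/23      8/23 ]
[     2/23      1/23 ]

For a 2×2 matrix T = [[a, b], [c, d]] with det(T) ≠ 0, T⁻¹ = (1/det(T)) * [[d, -b], [-c, a]].
det(T) = (-1)*(7) - (8)*(2) = -7 - 16 = -23.
T⁻¹ = (1/-23) * [[7, -8], [-2, -1]].
Dividing each entry by -23 and reducing:
T⁻¹ =
[    -7/23      8/23 ]
[     2/23      1/23 ]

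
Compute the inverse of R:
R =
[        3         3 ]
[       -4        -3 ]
det(R) = 3
R⁻¹ =
[       -1        -1 ]
[      4/3         1 ]

For a 2×2 matrix R = [[a, b], [c, d]] with det(R) ≠ 0, R⁻¹ = (1/det(R)) * [[d, -b], [-c, a]].
det(R) = (3)*(-3) - (3)*(-4) = -9 + 12 = 3.
R⁻¹ = (1/3) * [[-3, -3], [4, 3]].
Dividing each entry by 3 and reducing:
R⁻¹ =
[       -1        -1 ]
[      4/3         1 ]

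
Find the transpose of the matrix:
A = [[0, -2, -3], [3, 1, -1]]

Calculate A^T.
[[0, 3], [-2, 1], [-3, -1]]

The transpose sends entry (i,j) to (j,i); rows become columns.
Row 0 of A: [0, -2, -3] -> column 0 of A^T.
Row 1 of A: [3, 1, -1] -> column 1 of A^T.
A^T = [[0, 3], [-2, 1], [-3, -1]]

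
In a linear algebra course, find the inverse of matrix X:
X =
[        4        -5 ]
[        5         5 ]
det(X) = 45
X⁻¹ =
[      1/9       1/9 ]
[     -1/9      4/45 ]

For a 2×2 matrix X = [[a, b], [c, d]] with det(X) ≠ 0, X⁻¹ = (1/det(X)) * [[d, -b], [-c, a]].
det(X) = (4)*(5) - (-5)*(5) = 20 + 25 = 45.
X⁻¹ = (1/45) * [[5, 5], [-5, 4]].
Dividing each entry by 45 and reducing:
X⁻¹ =
[      1/9       1/9 ]
[     -1/9      4/45 ]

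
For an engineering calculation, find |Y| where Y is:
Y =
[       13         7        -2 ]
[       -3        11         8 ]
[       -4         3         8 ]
det(Y) = 706

Expand along row 0 (cofactor expansion): det(Y) = a*(e*i - f*h) - b*(d*i - f*g) + c*(d*h - e*g), where the 3×3 is [[a, b, c], [d, e, f], [g, h, i]].
Minor M_00 = (11)*(8) - (8)*(3) = 88 - 24 = 64.
Minor M_01 = (-3)*(8) - (8)*(-4) = -24 + 32 = 8.
Minor M_02 = (-3)*(3) - (11)*(-4) = -9 + 44 = 35.
det(Y) = (13)*(64) - (7)*(8) + (-2)*(35) = 832 - 56 - 70 = 706.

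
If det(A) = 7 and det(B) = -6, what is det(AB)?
-42

Use the multiplicative property of determinants: det(AB) = det(A)*det(B).
det(AB) = (7)*(-6) = -42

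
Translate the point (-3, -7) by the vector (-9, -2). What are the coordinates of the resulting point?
(-12, -9)

Translation by (-9, -2):
x' = -3 + -9 = -12
y' = -7 + -2 = -9
Homogeneous matrix: [[1, 0, -9], [0, 1, -2], [0, 0, 1]]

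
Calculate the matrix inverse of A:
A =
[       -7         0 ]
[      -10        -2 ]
det(A) = 14
A⁻¹ =
[     -1/7         0 ]
[      5/7      -1/2 ]

For a 2×2 matrix A = [[a, b], [c, d]] with det(A) ≠ 0, A⁻¹ = (1/det(A)) * [[d, -b], [-c, a]].
det(A) = (-7)*(-2) - (0)*(-10) = 14 - 0 = 14.
A⁻¹ = (1/14) * [[-2, 0], [10, -7]].
Dividing each entry by 14 and reducing:
A⁻¹ =
[     -1/7         0 ]
[      5/7      -1/2 ]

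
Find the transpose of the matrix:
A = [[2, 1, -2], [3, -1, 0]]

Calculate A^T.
[[2, 3], [1, -1], [-2, 0]]

The transpose sends entry (i,j) to (j,i); rows become columns.
Row 0 of A: [2, 1, -2] -> column 0 of A^T.
Row 1 of A: [3, -1, 0] -> column 1 of A^T.
A^T = [[2, 3], [1, -1], [-2, 0]]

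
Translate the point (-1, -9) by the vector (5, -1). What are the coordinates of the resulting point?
(4, -10)

Translation by (5, -1):
x' = -1 + 5 = 4
y' = -9 + -1 = -10
Homogeneous matrix: [[1, 0, 5], [0, 1, -1], [0, 0, 1]]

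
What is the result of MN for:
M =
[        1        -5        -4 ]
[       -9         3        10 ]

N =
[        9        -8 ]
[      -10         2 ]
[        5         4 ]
MN =
[       39       -34 ]
[      -61       118 ]

Matrix multiplication: (MN)[i][j] = sum over k of M[i][k] * N[k][j].
  (MN)[0][0] = (1)*(9) + (-5)*(-10) + (-4)*(5) = 39
  (MN)[0][1] = (1)*(-8) + (-5)*(2) + (-4)*(4) = -34
  (MN)[1][0] = (-9)*(9) + (3)*(-10) + (10)*(5) = -61
  (MN)[1][1] = (-9)*(-8) + (3)*(2) + (10)*(4) = 118
MN =
[       39       -34 ]
[      -61       118 ]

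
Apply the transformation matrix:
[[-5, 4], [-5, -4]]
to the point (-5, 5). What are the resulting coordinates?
(45, 5)

Matrix multiplication:
[[-5, 4], [-5, -4]] × [-5, 5]ᵀ
= [-5×-5 + 4×5, -5×-5 + -4×5]ᵀ
= [45.0000, 5.0000]ᵀ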